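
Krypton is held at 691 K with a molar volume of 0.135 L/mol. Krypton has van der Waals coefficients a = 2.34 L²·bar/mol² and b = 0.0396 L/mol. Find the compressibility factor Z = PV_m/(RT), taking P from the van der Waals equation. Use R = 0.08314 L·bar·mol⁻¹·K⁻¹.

P = RT/(V_m − b) − a/V_m² = (0.08314)(691)/(0.135 − 0.0396) − 2.34/(0.135)²
  = 57.450/0.095400 − 128.40 = 602.20 − 128.40 = 473.80 bar
Z = PV_m/(RT) = (473.80)(0.135)/((0.08314)(691)) = 63.963/57.450 = 1.113

Z ≈ 1.113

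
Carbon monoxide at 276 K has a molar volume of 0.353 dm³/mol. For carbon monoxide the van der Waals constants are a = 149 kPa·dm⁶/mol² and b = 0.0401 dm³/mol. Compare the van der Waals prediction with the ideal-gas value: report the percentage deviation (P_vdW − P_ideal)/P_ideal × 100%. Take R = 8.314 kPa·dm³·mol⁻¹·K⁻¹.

Ideal: P_ideal = RT/V_m = (8.314)(276)/0.353 = 6500.46 kPa
vdW: P = RT/(V_m − b) − a/V_m² = 2294.66/0.312900 − 149/0.124609 = 7333.53 − 1195.74 = 6137.79 kPa
% deviation = (6137.79 − 6500.46)/6500.46 × 100% = -5.58%

-5.58 %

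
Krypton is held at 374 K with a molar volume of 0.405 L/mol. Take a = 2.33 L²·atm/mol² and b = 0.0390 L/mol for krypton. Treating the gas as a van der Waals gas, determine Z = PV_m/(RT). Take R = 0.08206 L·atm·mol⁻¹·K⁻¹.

P = RT/(V_m − b) − a/V_m² = (0.08206)(374)/(0.405 − 0.0390) − 2.33/(0.405)²
  = 30.690/0.36600 − 14.205 = 83.852 − 14.205 = 69.647 atm
Z = PV_m/(RT) = (69.647)(0.405)/((0.08206)(374)) = 28.207/30.690 = 0.9191

Z ≈ 0.9191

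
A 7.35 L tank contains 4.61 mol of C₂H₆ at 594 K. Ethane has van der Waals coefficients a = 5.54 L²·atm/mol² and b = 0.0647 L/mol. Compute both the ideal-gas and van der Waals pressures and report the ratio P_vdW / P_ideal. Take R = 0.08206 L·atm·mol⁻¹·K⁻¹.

Ideal: P_ideal = nRT/V = (4.61)(0.08206)(594)/7.35 = 30.5725 atm
vdW: P = nRT/(V − nb) − a n²/V² = 224.708/7.05173 − 117.737/54.0225 = 31.8657 − 2.17941 = 29.6863 atm
Ratio = 29.6863/30.5725 = 0.9710

P_vdW / P_ideal ≈ 0.9710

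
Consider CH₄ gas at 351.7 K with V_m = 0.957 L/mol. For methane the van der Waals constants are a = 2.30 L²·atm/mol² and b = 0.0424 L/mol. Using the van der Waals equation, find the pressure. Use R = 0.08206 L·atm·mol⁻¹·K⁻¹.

P ≈ 29.04 atm

P = RT/(V_m − b) − a/V_m²
RT/(V_m − b) = (0.08206)(351.7)/(0.957 − 0.0424) = 28.861/0.91460 = 31.556 atm
a/V_m² = 2.30/(0.957)² = 2.5113 atm
P = 31.556 − 2.5113 = 29.04 atm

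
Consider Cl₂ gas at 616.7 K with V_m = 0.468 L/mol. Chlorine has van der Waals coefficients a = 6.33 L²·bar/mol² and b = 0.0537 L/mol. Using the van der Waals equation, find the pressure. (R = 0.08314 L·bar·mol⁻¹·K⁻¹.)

P ≈ 94.86 bar

P = RT/(V_m − b) − a/V_m²
RT/(V_m − b) = (0.08314)(616.7)/(0.468 − 0.0537) = 51.272/0.41430 = 123.76 bar
a/V_m² = 6.33/(0.468)² = 28.901 bar
P = 123.76 − 28.901 = 94.86 bar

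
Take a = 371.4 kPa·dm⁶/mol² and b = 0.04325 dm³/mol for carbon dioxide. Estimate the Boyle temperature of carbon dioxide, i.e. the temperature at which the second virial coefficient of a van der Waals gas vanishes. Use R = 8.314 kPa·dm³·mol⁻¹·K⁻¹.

T_B ≈ 1033 K

For a van der Waals gas the second virial coefficient B₂ = b − a/(RT) vanishes at T_B = a/(Rb).
T_B = 371.4/(8.314×0.04325) = 371.4/0.35958 = 1033 K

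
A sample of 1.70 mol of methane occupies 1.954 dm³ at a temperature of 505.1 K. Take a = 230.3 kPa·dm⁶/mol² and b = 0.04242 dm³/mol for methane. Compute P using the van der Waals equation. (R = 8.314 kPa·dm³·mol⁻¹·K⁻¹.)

P ≈ 3619 kPa

P = nRT/(V − nb) − a n²/V²
nRT/(V − nb) = (1.70)(8.314)(505.1)/(1.954 − 1.70×0.04242) = 7139.0/1.8819 = 3793.5 kPa
a n²/V² = (230.3)(1.70)²/(1.954)² = 174.32 kPa
P = 3793.5 − 174.32 = 3619 kPa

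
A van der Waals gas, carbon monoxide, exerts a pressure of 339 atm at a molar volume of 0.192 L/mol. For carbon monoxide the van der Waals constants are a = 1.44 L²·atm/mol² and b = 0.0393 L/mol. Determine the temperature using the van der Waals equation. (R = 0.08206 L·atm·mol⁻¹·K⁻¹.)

T ≈ 703.5 K

T = (P + a/V_m²)(V_m − b)/R
P + a/V_m² = 339 + 1.44/(0.192)² = 378.06 atm
V_m − b = 0.192 − 0.0393 = 0.15270 L/mol
T = (378.06)(0.15270)/0.08206 = 703.5 K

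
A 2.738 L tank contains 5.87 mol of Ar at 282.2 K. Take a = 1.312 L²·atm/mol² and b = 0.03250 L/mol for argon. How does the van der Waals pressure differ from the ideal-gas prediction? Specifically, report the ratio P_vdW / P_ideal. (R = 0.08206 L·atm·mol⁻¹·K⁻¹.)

P_vdW / P_ideal ≈ 0.9534

Ideal: P_ideal = nRT/V = (5.87)(0.08206)(282.2)/2.738 = 49.6470 atm
vdW: P = nRT/(V − nb) − a n²/V² = 135.934/2.54723 − 45.2075/7.49664 = 53.3654 − 6.03037 = 47.3350 atm
Ratio = 47.3350/49.6470 = 0.9534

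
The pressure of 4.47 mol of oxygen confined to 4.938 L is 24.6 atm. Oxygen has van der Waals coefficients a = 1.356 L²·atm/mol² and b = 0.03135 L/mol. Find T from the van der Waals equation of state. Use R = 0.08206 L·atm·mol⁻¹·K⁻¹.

T = (P + a n²/V²)(V − nb)/(nR)
P + a n²/V² = 24.6 + (1.356)(4.47)²/(4.938)² = 25.711 atm
V − nb = 4.938 − (4.47)(0.03135) = 4.7979 L
T = (25.711)(4.7979)/((4.47)(0.08206)) = 336.3 K

T ≈ 336.3 K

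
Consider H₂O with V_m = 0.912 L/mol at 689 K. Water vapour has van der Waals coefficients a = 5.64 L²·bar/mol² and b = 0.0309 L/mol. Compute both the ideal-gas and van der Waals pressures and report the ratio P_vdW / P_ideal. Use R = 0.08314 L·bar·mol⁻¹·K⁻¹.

Ideal: P_ideal = RT/V_m = (0.08314)(689)/0.912 = 62.8108 bar
vdW: P = RT/(V_m − b) − a/V_m² = 57.2835/0.881100 − 5.64/0.831744 = 65.0136 − 6.78093 = 58.2327 bar
Ratio = 58.2327/62.8108 = 0.9271

P_vdW / P_ideal ≈ 0.9271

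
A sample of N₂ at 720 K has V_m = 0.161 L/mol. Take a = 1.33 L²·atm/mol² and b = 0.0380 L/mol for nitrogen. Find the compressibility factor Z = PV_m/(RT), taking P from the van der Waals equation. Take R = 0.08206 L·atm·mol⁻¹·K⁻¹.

Z ≈ 1.169

P = RT/(V_m − b) − a/V_m² = (0.08206)(720)/(0.161 − 0.0380) − 1.33/(0.161)²
  = 59.083/0.12300 − 51.310 = 480.35 − 51.310 = 429.04 atm
Z = PV_m/(RT) = (429.04)(0.161)/((0.08206)(720)) = 69.075/59.083 = 1.169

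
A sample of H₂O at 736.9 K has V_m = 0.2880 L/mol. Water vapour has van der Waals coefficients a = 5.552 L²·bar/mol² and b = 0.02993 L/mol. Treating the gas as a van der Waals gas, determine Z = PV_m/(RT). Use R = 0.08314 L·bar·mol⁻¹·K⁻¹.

Z ≈ 0.8013

P = RT/(V_m − b) − a/V_m² = (0.08314)(736.9)/(0.2880 − 0.02993) − 5.552/(0.2880)²
  = 61.266/0.25807 − 66.937 = 237.40 − 66.937 = 170.46 bar
Z = PV_m/(RT) = (170.46)(0.2880)/((0.08314)(736.9)) = 49.092/61.266 = 0.8013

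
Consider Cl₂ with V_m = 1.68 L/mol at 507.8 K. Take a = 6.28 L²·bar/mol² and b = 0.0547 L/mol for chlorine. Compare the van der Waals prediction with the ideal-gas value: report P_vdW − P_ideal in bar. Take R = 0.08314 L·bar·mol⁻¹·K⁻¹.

ΔP ≈ -1.379 bar

Ideal: P_ideal = RT/V_m = (0.08314)(507.8)/1.68 = 25.1301 bar
vdW: P = RT/(V_m − b) − a/V_m² = 42.2185/1.62530 − 6.28/2.82240 = 25.9758 − 2.22506 = 23.7507 bar
ΔP = 23.7507 − 25.1301 = -1.379 bar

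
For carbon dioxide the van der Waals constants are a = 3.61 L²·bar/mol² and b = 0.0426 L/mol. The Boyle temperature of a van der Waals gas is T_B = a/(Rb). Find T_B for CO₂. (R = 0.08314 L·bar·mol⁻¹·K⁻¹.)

T_B ≈ 1019 K

For a van der Waals gas the second virial coefficient B₂ = b − a/(RT) vanishes at T_B = a/(Rb).
T_B = 3.61/(0.08314×0.0426) = 3.61/0.0035418 = 1019 K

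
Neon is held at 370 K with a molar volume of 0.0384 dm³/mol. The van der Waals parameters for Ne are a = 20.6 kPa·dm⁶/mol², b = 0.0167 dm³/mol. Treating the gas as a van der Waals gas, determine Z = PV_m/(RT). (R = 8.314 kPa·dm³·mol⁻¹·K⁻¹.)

P = RT/(V_m − b) − a/V_m² = (8.314)(370)/(0.0384 − 0.0167) − 20.6/(0.0384)²
  = 3076.2/0.021700 − 13970 = 141760 − 13970 = 127790 kPa
Z = PV_m/(RT) = (127790)(0.0384)/((8.314)(370)) = 4907.1/3076.2 = 1.595

Z ≈ 1.595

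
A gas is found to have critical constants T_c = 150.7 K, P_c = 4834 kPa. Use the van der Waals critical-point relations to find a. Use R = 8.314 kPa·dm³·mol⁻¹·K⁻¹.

a ≈ 137.0 kPa·dm⁶/mol²

From T_c = 8a/(27Rb) and P_c = a/(27b²): a = 27 R² T_c²/(64 P_c).
a = 27×(8.314)²×(150.7)²/(64×4834) = 42384817/309376 = 137.0 kPa·dm⁶/mol²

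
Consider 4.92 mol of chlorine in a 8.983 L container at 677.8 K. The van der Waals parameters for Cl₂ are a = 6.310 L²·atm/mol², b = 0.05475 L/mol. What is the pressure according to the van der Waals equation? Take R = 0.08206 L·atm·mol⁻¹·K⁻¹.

P ≈ 29.51 atm

P = nRT/(V − nb) − a n²/V²
nRT/(V − nb) = (4.92)(0.08206)(677.8)/(8.983 − 4.92×0.05475) = 273.65/8.7136 = 31.405 atm
a n²/V² = (6.310)(4.92)²/(8.983)² = 1.8929 atm
P = 31.405 − 1.8929 = 29.51 atm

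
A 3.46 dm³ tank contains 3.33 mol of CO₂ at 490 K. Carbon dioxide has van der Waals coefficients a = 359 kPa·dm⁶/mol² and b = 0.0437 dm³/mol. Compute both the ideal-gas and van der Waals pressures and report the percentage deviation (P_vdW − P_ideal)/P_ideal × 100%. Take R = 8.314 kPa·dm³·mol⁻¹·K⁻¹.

-4.09 %

Ideal: P_ideal = nRT/V = (3.33)(8.314)(490)/3.46 = 3920.80 kPa
vdW: P = nRT/(V − nb) − a n²/V² = 13566.0/3.31448 − 3980.92/11.9716 = 4092.95 − 332.530 = 3760.42 kPa
% deviation = (3760.42 − 3920.80)/3920.80 × 100% = -4.09%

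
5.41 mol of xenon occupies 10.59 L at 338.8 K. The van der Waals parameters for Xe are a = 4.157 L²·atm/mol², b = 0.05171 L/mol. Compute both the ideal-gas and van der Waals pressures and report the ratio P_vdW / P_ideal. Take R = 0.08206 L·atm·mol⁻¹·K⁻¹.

Ideal: P_ideal = nRT/V = (5.41)(0.08206)(338.8)/10.59 = 14.2029 atm
vdW: P = nRT/(V − nb) − a n²/V² = 150.408/10.3102 − 121.667/112.148 = 14.5883 − 1.08488 = 13.5034 atm
Ratio = 13.5034/14.2029 = 0.9507

P_vdW / P_ideal ≈ 0.9507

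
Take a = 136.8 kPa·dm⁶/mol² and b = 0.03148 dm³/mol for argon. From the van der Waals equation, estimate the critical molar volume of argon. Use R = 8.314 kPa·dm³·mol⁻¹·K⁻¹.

For a van der Waals gas, V_m,c = 3b.
V_m,c = 3×0.03148 = 0.09444 dm³/mol

V_m,c ≈ 0.09444 dm³/mol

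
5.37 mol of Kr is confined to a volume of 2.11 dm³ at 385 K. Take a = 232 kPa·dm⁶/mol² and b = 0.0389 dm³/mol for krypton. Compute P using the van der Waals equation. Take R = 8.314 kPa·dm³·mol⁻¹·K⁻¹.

P ≈ 7539 kPa

P = nRT/(V − nb) − a n²/V²
nRT/(V − nb) = (5.37)(8.314)(385)/(2.11 − 5.37×0.0389) = 17189/1.9011 = 9041.6 kPa
a n²/V² = (232)(5.37)²/(2.11)² = 1502.7 kPa
P = 9041.6 − 1502.7 = 7539 kPa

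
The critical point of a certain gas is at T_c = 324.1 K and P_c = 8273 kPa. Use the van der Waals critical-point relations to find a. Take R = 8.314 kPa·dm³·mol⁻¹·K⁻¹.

From T_c = 8a/(27Rb) and P_c = a/(27b²): a = 27 R² T_c²/(64 P_c).
a = 27×(8.314)²×(324.1)²/(64×8273) = 196038724/529472 = 370.3 kPa·dm⁶/mol²

a ≈ 370.3 kPa·dm⁶/mol²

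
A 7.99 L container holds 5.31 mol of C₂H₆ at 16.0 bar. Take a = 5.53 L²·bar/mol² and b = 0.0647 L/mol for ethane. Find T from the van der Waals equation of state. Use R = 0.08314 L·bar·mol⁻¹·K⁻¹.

T ≈ 319.4 K

T = (P + a n²/V²)(V − nb)/(nR)
P + a n²/V² = 16.0 + (5.53)(5.31)²/(7.99)² = 18.442 bar
V − nb = 7.99 − (5.31)(0.0647) = 7.6464 L
T = (18.442)(7.6464)/((5.31)(0.08314)) = 319.4 K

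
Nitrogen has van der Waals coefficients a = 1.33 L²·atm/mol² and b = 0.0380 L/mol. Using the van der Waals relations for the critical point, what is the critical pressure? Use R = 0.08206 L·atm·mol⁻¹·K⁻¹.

For a van der Waals gas, P_c = a/(27b²).
P_c = 1.33/(27×(0.0380)²) = 1.33/0.038988 = 34.11 atm

P_c ≈ 34.11 atm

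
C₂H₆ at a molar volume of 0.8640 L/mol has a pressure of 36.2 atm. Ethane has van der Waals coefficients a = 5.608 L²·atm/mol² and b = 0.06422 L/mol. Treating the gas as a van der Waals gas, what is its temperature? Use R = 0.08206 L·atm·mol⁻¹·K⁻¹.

T ≈ 426.0 K

T = (P + a/V_m²)(V_m − b)/R
P + a/V_m² = 36.2 + 5.608/(0.8640)² = 43.712 atm
V_m − b = 0.8640 − 0.06422 = 0.79978 L/mol
T = (43.712)(0.79978)/0.08206 = 426.0 K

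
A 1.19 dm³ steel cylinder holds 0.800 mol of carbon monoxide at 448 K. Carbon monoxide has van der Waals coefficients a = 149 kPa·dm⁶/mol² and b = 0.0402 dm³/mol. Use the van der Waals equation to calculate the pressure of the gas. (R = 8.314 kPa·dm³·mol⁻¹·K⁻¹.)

P ≈ 2506 kPa

P = nRT/(V − nb) − a n²/V²
nRT/(V − nb) = (0.800)(8.314)(448)/(1.19 − 0.800×0.0402) = 2979.7/1.1578 = 2573.6 kPa
a n²/V² = (149)(0.800)²/(1.19)² = 67.340 kPa
P = 2573.6 − 67.340 = 2506 kPa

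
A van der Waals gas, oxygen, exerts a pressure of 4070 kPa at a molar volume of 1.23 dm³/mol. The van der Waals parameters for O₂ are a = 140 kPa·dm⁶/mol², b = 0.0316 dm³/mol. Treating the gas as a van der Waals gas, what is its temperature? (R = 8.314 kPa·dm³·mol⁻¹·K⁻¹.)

T ≈ 600.0 K

T = (P + a/V_m²)(V_m − b)/R
P + a/V_m² = 4070 + 140/(1.23)² = 4162.5 kPa
V_m − b = 1.23 − 0.0316 = 1.1984 dm³/mol
T = (4162.5)(1.1984)/8.314 = 600.0 K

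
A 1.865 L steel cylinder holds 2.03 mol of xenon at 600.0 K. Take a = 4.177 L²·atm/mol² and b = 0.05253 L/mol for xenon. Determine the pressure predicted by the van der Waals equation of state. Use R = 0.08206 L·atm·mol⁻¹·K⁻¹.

P ≈ 51.89 atm

P = nRT/(V − nb) − a n²/V²
nRT/(V − nb) = (2.03)(0.08206)(600.0)/(1.865 − 2.03×0.05253) = 99.949/1.7584 = 56.841 atm
a n²/V² = (4.177)(2.03)²/(1.865)² = 4.9488 atm
P = 56.841 − 4.9488 = 51.89 atm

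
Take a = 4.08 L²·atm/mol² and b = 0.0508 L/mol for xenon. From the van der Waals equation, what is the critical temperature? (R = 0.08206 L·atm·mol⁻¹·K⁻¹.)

T_c ≈ 290.0 K

For a van der Waals gas, T_c = 8a/(27Rb).
T_c = 8×4.08/(27×0.08206×0.0508) = 32.640/0.11255 = 290.0 K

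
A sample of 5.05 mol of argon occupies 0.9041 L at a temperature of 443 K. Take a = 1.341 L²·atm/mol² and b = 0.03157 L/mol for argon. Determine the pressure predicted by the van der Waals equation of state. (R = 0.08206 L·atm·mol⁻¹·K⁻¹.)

P = nRT/(V − nb) − a n²/V²
nRT/(V − nb) = (5.05)(0.08206)(443)/(0.9041 − 5.05×0.03157) = 183.58/0.74467 = 246.53 atm
a n²/V² = (1.341)(5.05)²/(0.9041)² = 41.839 atm
P = 246.53 − 41.839 = 204.7 atm

P ≈ 204.7 atm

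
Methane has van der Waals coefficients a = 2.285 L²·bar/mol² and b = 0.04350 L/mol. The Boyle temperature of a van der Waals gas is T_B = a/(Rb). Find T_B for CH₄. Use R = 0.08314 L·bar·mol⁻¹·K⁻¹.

T_B ≈ 631.8 K

For a van der Waals gas the second virial coefficient B₂ = b − a/(RT) vanishes at T_B = a/(Rb).
T_B = 2.285/(0.08314×0.04350) = 2.285/0.0036166 = 631.8 K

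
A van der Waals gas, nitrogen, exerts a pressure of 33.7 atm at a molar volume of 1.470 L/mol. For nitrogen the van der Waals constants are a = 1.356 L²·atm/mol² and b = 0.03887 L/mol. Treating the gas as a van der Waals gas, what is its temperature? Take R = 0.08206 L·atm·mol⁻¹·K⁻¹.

T = (P + a/V_m²)(V_m − b)/R
P + a/V_m² = 33.7 + 1.356/(1.470)² = 34.328 atm
V_m − b = 1.470 − 0.03887 = 1.4311 L/mol
T = (34.328)(1.4311)/0.08206 = 598.7 K

T ≈ 598.7 K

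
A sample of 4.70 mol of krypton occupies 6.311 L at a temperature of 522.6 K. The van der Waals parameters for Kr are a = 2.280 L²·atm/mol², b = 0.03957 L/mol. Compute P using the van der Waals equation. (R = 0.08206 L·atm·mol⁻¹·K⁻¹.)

P = nRT/(V − nb) − a n²/V²
nRT/(V − nb) = (4.70)(0.08206)(522.6)/(6.311 − 4.70×0.03957) = 201.56/6.1250 = 32.908 atm
a n²/V² = (2.280)(4.70)²/(6.311)² = 1.2645 atm
P = 32.908 − 1.2645 = 31.64 atm

P ≈ 31.64 atm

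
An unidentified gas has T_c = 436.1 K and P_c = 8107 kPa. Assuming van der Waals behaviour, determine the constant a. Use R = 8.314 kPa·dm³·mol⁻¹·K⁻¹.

From T_c = 8a/(27Rb) and P_c = a/(27b²): a = 27 R² T_c²/(64 P_c).
a = 27×(8.314)²×(436.1)²/(64×8107) = 354940844/518848 = 684.1 kPa·dm⁶/mol²

a ≈ 684.1 kPa·dm⁶/mol²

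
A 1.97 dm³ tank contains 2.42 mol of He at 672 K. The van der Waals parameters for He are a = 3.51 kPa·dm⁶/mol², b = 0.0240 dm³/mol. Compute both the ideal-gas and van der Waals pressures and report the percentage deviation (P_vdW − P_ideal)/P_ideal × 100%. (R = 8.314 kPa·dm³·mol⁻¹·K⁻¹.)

2.96 %

Ideal: P_ideal = nRT/V = (2.42)(8.314)(672)/1.97 = 6863.23 kPa
vdW: P = nRT/(V − nb) − a n²/V² = 13520.6/1.91192 − 20.5560/3.88090 = 7071.74 − 5.29671 = 7066.44 kPa
% deviation = (7066.44 − 6863.23)/6863.23 × 100% = 2.96%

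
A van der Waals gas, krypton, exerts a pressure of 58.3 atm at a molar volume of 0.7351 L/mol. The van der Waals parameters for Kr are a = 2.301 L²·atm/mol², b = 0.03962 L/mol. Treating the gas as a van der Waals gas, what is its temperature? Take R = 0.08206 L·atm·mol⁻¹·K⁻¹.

T ≈ 530.2 K

T = (P + a/V_m²)(V_m − b)/R
P + a/V_m² = 58.3 + 2.301/(0.7351)² = 62.558 atm
V_m − b = 0.7351 − 0.03962 = 0.69548 L/mol
T = (62.558)(0.69548)/0.08206 = 530.2 K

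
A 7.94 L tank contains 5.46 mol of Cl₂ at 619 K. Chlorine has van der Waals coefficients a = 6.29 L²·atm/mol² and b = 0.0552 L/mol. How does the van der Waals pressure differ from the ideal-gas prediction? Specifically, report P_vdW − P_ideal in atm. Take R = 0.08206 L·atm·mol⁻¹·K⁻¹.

Ideal: P_ideal = nRT/V = (5.46)(0.08206)(619)/7.94 = 34.9297 atm
vdW: P = nRT/(V − nb) − a n²/V² = 277.341/7.63861 − 187.515/63.0436 = 36.3078 − 2.97437 = 33.3334 atm
ΔP = 33.3334 − 34.9297 = -1.596 atm

ΔP ≈ -1.596 atm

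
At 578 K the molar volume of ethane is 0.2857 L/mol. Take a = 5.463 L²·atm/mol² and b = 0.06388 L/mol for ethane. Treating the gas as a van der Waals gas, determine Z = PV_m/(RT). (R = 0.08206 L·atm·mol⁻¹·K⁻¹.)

Z ≈ 0.8848

P = RT/(V_m − b) − a/V_m² = (0.08206)(578)/(0.2857 − 0.06388) − 5.463/(0.2857)²
  = 47.431/0.22182 − 66.928 = 213.83 − 66.928 = 146.90 atm
Z = PV_m/(RT) = (146.90)(0.2857)/((0.08206)(578)) = 41.969/47.431 = 0.8848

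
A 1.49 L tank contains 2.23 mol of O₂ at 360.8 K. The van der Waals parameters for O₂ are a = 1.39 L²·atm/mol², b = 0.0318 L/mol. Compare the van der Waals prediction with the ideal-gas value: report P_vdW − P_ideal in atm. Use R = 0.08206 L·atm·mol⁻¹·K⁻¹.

Ideal: P_ideal = nRT/V = (2.23)(0.08206)(360.8)/1.49 = 44.3115 atm
vdW: P = nRT/(V − nb) − a n²/V² = 66.0242/1.41909 − 6.91233/2.22010 = 46.5257 − 3.11352 = 43.4122 atm
ΔP = 43.4122 − 44.3115 = -0.899 atm

ΔP ≈ -0.899 atm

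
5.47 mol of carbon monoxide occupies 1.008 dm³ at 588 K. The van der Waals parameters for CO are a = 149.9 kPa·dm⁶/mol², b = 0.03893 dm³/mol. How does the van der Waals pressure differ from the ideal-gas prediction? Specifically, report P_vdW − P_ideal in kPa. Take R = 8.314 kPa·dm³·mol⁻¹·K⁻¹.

Ideal: P_ideal = nRT/V = (5.47)(8.314)(588)/1.008 = 26528.6 kPa
vdW: P = nRT/(V − nb) − a n²/V² = 26740.8/0.795053 − 4485.14/1.01606 = 33634.0 − 4414.25 = 29219.8 kPa
ΔP = 29219.8 − 26528.6 = 2691 kPa

ΔP ≈ 2691 kPa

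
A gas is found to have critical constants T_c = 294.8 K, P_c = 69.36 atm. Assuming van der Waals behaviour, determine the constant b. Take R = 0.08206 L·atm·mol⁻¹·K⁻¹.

b ≈ 0.04360 L/mol

From T_c = 8a/(27Rb) and P_c = a/(27b²): b = R T_c/(8 P_c).
b = (0.08206)(294.8)/(8×69.36) = 24.191/554.88 = 0.04360 L/mol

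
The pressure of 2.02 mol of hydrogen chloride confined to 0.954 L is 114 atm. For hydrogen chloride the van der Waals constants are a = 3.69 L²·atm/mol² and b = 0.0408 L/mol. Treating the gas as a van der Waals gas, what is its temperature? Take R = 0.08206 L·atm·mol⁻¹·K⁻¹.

T ≈ 686.4 K

T = (P + a n²/V²)(V − nb)/(nR)
P + a n²/V² = 114 + (3.69)(2.02)²/(0.954)² = 130.54 atm
V − nb = 0.954 − (2.02)(0.0408) = 0.87158 L
T = (130.54)(0.87158)/((2.02)(0.08206)) = 686.4 K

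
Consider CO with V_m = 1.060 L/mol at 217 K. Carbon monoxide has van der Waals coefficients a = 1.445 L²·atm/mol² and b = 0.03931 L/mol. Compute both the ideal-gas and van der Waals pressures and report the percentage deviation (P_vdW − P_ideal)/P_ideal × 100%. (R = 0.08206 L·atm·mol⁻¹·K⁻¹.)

-3.80 %

Ideal: P_ideal = RT/V_m = (0.08206)(217)/1.060 = 16.7991 atm
vdW: P = RT/(V_m − b) − a/V_m² = 17.8070/1.02069 − 1.445/1.12360 = 17.4460 − 1.28604 = 16.1600 atm
% deviation = (16.1600 − 16.7991)/16.7991 × 100% = -3.80%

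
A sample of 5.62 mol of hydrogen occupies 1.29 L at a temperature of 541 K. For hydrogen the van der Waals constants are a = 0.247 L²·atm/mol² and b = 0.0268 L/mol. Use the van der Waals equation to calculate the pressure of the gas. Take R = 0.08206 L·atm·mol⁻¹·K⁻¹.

P ≈ 214.3 atm

P = nRT/(V − nb) − a n²/V²
nRT/(V − nb) = (5.62)(0.08206)(541)/(1.29 − 5.62×0.0268) = 249.50/1.1394 = 218.97 atm
a n²/V² = (0.247)(5.62)²/(1.29)² = 4.6880 atm
P = 218.97 − 4.6880 = 214.3 atm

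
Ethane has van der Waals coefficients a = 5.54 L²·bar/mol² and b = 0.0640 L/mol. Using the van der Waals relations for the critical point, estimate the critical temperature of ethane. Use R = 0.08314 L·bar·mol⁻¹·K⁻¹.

T_c ≈ 308.5 K

For a van der Waals gas, T_c = 8a/(27Rb).
T_c = 8×5.54/(27×0.08314×0.0640) = 44.320/0.14367 = 308.5 K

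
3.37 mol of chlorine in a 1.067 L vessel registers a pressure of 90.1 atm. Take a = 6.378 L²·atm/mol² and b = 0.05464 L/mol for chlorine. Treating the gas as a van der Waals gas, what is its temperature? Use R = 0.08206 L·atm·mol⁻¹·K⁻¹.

T = (P + a n²/V²)(V − nb)/(nR)
P + a n²/V² = 90.1 + (6.378)(3.37)²/(1.067)² = 153.72 atm
V − nb = 1.067 − (3.37)(0.05464) = 0.88286 L
T = (153.72)(0.88286)/((3.37)(0.08206)) = 490.8 K

T ≈ 490.8 K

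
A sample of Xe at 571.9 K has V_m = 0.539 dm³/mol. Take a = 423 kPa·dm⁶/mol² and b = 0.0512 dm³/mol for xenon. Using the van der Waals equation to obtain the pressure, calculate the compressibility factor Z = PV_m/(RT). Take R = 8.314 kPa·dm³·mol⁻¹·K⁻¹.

P = RT/(V_m − b) − a/V_m² = (8.314)(571.9)/(0.539 − 0.0512) − 423/(0.539)²
  = 4754.8/0.48780 − 1456.0 = 9747.4 − 1456.0 = 8291.4 kPa
Z = PV_m/(RT) = (8291.4)(0.539)/((8.314)(571.9)) = 4469.1/4754.8 = 0.9399

Z ≈ 0.9399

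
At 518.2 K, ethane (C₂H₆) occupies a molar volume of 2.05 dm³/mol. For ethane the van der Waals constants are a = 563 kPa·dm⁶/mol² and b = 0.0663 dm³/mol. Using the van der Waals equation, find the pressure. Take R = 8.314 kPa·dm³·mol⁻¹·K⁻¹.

P ≈ 2038 kPa

P = RT/(V_m − b) − a/V_m²
RT/(V_m − b) = (8.314)(518.2)/(2.05 − 0.0663) = 4308.3/1.9837 = 2171.9 kPa
a/V_m² = 563/(2.05)² = 133.97 kPa
P = 2171.9 − 133.97 = 2038 kPa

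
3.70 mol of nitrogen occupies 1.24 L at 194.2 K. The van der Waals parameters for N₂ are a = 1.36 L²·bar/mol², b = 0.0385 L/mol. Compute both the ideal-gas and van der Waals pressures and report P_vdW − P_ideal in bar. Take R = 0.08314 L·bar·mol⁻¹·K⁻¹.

ΔP ≈ -5.856 bar

Ideal: P_ideal = nRT/V = (3.70)(0.08314)(194.2)/1.24 = 48.1769 bar
vdW: P = nRT/(V − nb) − a n²/V² = 59.7394/1.09755 − 18.6184/1.53760 = 54.4298 − 12.1087 = 42.3211 bar
ΔP = 42.3211 − 48.1769 = -5.856 bar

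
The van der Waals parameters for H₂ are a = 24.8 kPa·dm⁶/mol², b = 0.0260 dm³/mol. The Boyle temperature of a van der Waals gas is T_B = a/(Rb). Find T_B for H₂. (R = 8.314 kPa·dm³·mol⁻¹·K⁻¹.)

For a van der Waals gas the second virial coefficient B₂ = b − a/(RT) vanishes at T_B = a/(Rb).
T_B = 24.8/(8.314×0.0260) = 24.8/0.21616 = 114.7 K

T_B ≈ 114.7 K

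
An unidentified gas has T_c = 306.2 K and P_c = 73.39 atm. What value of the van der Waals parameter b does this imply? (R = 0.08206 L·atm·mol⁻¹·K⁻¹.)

b ≈ 0.04280 L/mol

From T_c = 8a/(27Rb) and P_c = a/(27b²): b = R T_c/(8 P_c).
b = (0.08206)(306.2)/(8×73.39) = 25.127/587.12 = 0.04280 L/mol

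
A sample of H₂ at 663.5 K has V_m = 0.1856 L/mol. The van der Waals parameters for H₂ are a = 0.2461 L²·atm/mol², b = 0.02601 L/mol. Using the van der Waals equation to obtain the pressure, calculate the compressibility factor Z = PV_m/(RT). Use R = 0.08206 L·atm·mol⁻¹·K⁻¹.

Z ≈ 1.139

P = RT/(V_m − b) − a/V_m² = (0.08206)(663.5)/(0.1856 − 0.02601) − 0.2461/(0.1856)²
  = 54.447/0.15959 − 7.1442 = 341.17 − 7.1442 = 334.03 atm
Z = PV_m/(RT) = (334.03)(0.1856)/((0.08206)(663.5)) = 61.996/54.447 = 1.139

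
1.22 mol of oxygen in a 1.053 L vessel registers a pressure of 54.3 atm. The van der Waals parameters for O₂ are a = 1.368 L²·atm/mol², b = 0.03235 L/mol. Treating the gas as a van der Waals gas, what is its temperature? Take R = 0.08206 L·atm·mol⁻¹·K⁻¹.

T = (P + a n²/V²)(V − nb)/(nR)
P + a n²/V² = 54.3 + (1.368)(1.22)²/(1.053)² = 56.136 atm
V − nb = 1.053 − (1.22)(0.03235) = 1.0135 L
T = (56.136)(1.0135)/((1.22)(0.08206)) = 568.3 K

T ≈ 568.3 K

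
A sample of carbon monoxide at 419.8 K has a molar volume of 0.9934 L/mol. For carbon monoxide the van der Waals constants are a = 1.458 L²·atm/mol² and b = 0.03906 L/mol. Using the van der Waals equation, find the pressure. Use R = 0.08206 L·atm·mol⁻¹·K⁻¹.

P ≈ 34.62 atm

P = RT/(V_m − b) − a/V_m²
RT/(V_m − b) = (0.08206)(419.8)/(0.9934 − 0.03906) = 34.449/0.95434 = 36.097 atm
a/V_m² = 1.458/(0.9934)² = 1.4774 atm
P = 36.097 − 1.4774 = 34.62 atm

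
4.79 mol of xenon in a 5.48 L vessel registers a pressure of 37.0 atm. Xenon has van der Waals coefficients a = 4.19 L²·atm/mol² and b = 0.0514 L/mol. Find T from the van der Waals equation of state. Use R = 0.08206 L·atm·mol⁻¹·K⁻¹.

T = (P + a n²/V²)(V − nb)/(nR)
P + a n²/V² = 37.0 + (4.19)(4.79)²/(5.48)² = 40.201 atm
V − nb = 5.48 − (4.79)(0.0514) = 5.2338 L
T = (40.201)(5.2338)/((4.79)(0.08206)) = 535.3 K

T ≈ 535.3 K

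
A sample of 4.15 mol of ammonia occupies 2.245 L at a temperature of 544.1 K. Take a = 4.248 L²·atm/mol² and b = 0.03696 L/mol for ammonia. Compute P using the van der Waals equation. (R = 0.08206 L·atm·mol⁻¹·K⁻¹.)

P ≈ 74.07 atm

P = nRT/(V − nb) − a n²/V²
nRT/(V − nb) = (4.15)(0.08206)(544.1)/(2.245 − 4.15×0.03696) = 185.29/2.0916 = 88.588 atm
a n²/V² = (4.248)(4.15)²/(2.245)² = 14.516 atm
P = 88.588 − 14.516 = 74.07 atm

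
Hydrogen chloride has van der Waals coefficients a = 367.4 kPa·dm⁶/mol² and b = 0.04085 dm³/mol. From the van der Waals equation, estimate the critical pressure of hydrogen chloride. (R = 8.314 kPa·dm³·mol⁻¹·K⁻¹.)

For a van der Waals gas, P_c = a/(27b²).
P_c = 367.4/(27×(0.04085)²) = 367.4/0.045056 = 8154 kPa

P_c ≈ 8154 kPa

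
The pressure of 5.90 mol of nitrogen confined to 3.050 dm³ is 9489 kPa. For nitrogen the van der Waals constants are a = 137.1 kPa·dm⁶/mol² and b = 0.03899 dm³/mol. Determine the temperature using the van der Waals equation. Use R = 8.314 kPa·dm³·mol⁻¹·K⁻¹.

T ≈ 575.0 K

T = (P + a n²/V²)(V − nb)/(nR)
P + a n²/V² = 9489 + (137.1)(5.90)²/(3.050)² = 10002 kPa
V − nb = 3.050 − (5.90)(0.03899) = 2.8200 dm³
T = (10002)(2.8200)/((5.90)(8.314)) = 575.0 K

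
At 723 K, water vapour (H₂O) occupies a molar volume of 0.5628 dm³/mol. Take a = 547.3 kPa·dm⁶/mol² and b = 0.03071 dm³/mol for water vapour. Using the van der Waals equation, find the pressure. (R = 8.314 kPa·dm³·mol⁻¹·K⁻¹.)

P = RT/(V_m − b) − a/V_m²
RT/(V_m − b) = (8.314)(723)/(0.5628 − 0.03071) = 6011.0/0.53209 = 11297 kPa
a/V_m² = 547.3/(0.5628)² = 1727.9 kPa
P = 11297 − 1727.9 = 9569 kPa

P ≈ 9569 kPa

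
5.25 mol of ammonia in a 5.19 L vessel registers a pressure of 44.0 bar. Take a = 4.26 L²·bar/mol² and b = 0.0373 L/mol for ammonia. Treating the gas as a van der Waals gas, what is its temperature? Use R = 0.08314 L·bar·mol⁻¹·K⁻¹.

T ≈ 553.3 K

T = (P + a n²/V²)(V − nb)/(nR)
P + a n²/V² = 44.0 + (4.26)(5.25)²/(5.19)² = 48.359 bar
V − nb = 5.19 − (5.25)(0.0373) = 4.9942 L
T = (48.359)(4.9942)/((5.25)(0.08314)) = 553.3 K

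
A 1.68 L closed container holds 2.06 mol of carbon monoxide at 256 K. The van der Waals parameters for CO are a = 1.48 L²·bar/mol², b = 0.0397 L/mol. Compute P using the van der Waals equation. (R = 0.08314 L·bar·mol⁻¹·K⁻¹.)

P ≈ 25.21 bar

P = nRT/(V − nb) − a n²/V²
nRT/(V − nb) = (2.06)(0.08314)(256)/(1.68 − 2.06×0.0397) = 43.845/1.5982 = 27.434 bar
a n²/V² = (1.48)(2.06)²/(1.68)² = 2.2252 bar
P = 27.434 − 2.2252 = 25.21 bar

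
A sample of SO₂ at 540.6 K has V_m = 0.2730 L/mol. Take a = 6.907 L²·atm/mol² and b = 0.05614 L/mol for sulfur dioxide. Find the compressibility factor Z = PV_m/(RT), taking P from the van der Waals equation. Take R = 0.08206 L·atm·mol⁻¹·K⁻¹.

P = RT/(V_m − b) − a/V_m² = (0.08206)(540.6)/(0.2730 − 0.05614) − 6.907/(0.2730)²
  = 44.362/0.21686 − 92.675 = 204.57 − 92.675 = 111.90 atm
Z = PV_m/(RT) = (111.90)(0.2730)/((0.08206)(540.6)) = 30.549/44.362 = 0.6886

Z ≈ 0.6886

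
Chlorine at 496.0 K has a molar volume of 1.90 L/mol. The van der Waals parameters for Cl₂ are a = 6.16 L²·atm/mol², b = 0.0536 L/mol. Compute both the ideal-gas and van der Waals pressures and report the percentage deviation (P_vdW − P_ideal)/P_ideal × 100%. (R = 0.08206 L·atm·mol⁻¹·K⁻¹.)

-5.06 %

Ideal: P_ideal = RT/V_m = (0.08206)(496.0)/1.90 = 21.4220 atm
vdW: P = RT/(V_m − b) − a/V_m² = 40.7018/1.84640 − 6.16/3.61000 = 22.0439 − 1.70637 = 20.3375 atm
% deviation = (20.3375 − 21.4220)/21.4220 × 100% = -5.06%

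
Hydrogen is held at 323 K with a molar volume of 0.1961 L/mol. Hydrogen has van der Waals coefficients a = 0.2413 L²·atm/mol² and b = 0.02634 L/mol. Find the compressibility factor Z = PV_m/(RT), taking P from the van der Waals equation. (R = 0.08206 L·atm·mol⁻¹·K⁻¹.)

Z ≈ 1.109

P = RT/(V_m − b) − a/V_m² = (0.08206)(323)/(0.1961 − 0.02634) − 0.2413/(0.1961)²
  = 26.505/0.16976 − 6.2748 = 156.13 − 6.2748 = 149.86 atm
Z = PV_m/(RT) = (149.86)(0.1961)/((0.08206)(323)) = 29.388/26.505 = 1.109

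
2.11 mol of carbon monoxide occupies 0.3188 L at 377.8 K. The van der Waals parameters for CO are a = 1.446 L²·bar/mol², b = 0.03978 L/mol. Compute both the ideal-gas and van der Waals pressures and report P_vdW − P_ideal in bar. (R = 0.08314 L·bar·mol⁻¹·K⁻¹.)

ΔP ≈ 10.95 bar

Ideal: P_ideal = nRT/V = (2.11)(0.08314)(377.8)/0.3188 = 207.891 bar
vdW: P = nRT/(V − nb) − a n²/V² = 66.2757/0.234864 − 6.43774/0.101633 = 282.188 − 63.3430 = 218.845 bar
ΔP = 218.845 − 207.891 = 10.95 bar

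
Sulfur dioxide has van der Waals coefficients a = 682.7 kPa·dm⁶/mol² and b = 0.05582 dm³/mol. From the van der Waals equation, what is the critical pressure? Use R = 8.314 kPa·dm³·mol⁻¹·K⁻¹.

For a van der Waals gas, P_c = a/(27b²).
P_c = 682.7/(27×(0.05582)²) = 682.7/0.084129 = 8115 kPa

P_c ≈ 8115 kPa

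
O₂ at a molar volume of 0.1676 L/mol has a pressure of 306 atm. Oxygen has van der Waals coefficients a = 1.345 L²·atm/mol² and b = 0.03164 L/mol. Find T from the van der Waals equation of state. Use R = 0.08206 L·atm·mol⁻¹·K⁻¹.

T ≈ 586.3 K

T = (P + a/V_m²)(V_m − b)/R
P + a/V_m² = 306 + 1.345/(0.1676)² = 353.88 atm
V_m − b = 0.1676 − 0.03164 = 0.13596 L/mol
T = (353.88)(0.13596)/0.08206 = 586.3 K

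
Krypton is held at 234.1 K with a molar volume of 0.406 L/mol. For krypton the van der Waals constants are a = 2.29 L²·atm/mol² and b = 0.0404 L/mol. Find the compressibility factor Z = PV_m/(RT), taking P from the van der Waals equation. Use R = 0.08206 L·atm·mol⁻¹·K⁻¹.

P = RT/(V_m − b) − a/V_m² = (0.08206)(234.1)/(0.406 − 0.0404) − 2.29/(0.406)²
  = 19.210/0.36560 − 13.893 = 52.544 − 13.893 = 38.651 atm
Z = PV_m/(RT) = (38.651)(0.406)/((0.08206)(234.1)) = 15.692/19.210 = 0.8169

Z ≈ 0.8169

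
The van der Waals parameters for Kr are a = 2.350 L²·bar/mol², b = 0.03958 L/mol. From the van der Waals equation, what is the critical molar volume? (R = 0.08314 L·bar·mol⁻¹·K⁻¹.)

For a van der Waals gas, V_m,c = 3b.
V_m,c = 3×0.03958 = 0.1187 L/mol

V_m,c ≈ 0.1187 L/mol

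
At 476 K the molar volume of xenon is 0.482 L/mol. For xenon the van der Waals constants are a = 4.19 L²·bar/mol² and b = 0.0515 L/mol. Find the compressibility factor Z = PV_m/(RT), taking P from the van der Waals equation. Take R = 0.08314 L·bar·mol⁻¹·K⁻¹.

Z ≈ 0.9000

P = RT/(V_m − b) − a/V_m² = (0.08314)(476)/(0.482 − 0.0515) − 4.19/(0.482)²
  = 39.575/0.43050 − 18.035 = 91.928 − 18.035 = 73.893 bar
Z = PV_m/(RT) = (73.893)(0.482)/((0.08314)(476)) = 35.616/39.575 = 0.9000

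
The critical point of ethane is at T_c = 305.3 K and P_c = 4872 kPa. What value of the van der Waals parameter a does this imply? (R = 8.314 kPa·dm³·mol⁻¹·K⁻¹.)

a ≈ 557.9 kPa·dm⁶/mol²

From T_c = 8a/(27Rb) and P_c = a/(27b²): a = 27 R² T_c²/(64 P_c).
a = 27×(8.314)²×(305.3)²/(64×4872) = 173955199/311808 = 557.9 kPa·dm⁶/mol²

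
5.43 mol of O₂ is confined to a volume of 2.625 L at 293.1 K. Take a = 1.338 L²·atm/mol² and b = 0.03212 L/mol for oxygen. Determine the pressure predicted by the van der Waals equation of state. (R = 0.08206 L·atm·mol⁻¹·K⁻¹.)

P ≈ 47.57 atm

P = nRT/(V − nb) − a n²/V²
nRT/(V − nb) = (5.43)(0.08206)(293.1)/(2.625 − 5.43×0.03212) = 130.60/2.4506 = 53.293 atm
a n²/V² = (1.338)(5.43)²/(2.625)² = 5.7253 atm
P = 53.293 − 5.7253 = 47.57 atm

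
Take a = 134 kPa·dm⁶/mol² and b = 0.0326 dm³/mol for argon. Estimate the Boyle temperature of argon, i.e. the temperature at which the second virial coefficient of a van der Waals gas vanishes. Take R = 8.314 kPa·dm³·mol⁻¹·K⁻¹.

T_B ≈ 494.4 K

For a van der Waals gas the second virial coefficient B₂ = b − a/(RT) vanishes at T_B = a/(Rb).
T_B = 134/(8.314×0.0326) = 134/0.27104 = 494.4 K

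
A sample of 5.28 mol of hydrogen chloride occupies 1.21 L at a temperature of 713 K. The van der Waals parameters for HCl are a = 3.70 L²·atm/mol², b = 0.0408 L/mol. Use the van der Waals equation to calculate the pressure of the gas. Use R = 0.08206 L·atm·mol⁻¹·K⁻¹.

P ≈ 240.2 atm

P = nRT/(V − nb) − a n²/V²
nRT/(V − nb) = (5.28)(0.08206)(713)/(1.21 − 5.28×0.0408) = 308.93/0.99458 = 310.61 atm
a n²/V² = (3.70)(5.28)²/(1.21)² = 70.453 atm
P = 310.61 − 70.453 = 240.2 atm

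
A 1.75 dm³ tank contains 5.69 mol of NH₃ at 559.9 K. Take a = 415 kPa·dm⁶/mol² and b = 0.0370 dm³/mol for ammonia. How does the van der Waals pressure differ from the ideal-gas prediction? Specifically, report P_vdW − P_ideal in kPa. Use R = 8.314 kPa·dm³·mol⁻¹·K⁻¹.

Ideal: P_ideal = nRT/V = (5.69)(8.314)(559.9)/1.75 = 15135.4 kPa
vdW: P = nRT/(V − nb) − a n²/V² = 26487.0/1.53947 − 13436.1/3.06250 = 17205.3 − 4387.30 = 12818.0 kPa
ΔP = 12818.0 − 15135.4 = -2317 kPa

ΔP ≈ -2317 kPa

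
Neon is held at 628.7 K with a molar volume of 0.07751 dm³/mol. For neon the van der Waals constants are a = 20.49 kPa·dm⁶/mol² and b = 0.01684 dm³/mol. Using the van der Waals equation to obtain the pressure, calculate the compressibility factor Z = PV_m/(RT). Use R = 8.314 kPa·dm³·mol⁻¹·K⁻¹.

Z ≈ 1.227

P = RT/(V_m − b) − a/V_m² = (8.314)(628.7)/(0.07751 − 0.01684) − 20.49/(0.07751)²
  = 5227.0/0.060670 − 3410.6 = 86155 − 3410.6 = 82744 kPa
Z = PV_m/(RT) = (82744)(0.07751)/((8.314)(628.7)) = 6413.5/5227.0 = 1.227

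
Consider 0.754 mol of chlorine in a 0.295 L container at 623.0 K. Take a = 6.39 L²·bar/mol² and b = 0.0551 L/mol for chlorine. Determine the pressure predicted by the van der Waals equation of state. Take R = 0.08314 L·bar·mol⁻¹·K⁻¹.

P = nRT/(V − nb) − a n²/V²
nRT/(V − nb) = (0.754)(0.08314)(623.0)/(0.295 − 0.754×0.0551) = 39.054/0.25345 = 154.09 bar
a n²/V² = (6.39)(0.754)²/(0.295)² = 41.745 bar
P = 154.09 − 41.745 = 112.3 bar

P ≈ 112.3 bar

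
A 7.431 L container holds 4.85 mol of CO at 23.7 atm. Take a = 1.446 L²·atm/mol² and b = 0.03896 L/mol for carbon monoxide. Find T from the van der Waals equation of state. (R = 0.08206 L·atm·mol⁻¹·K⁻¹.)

T ≈ 442.5 K

T = (P + a n²/V²)(V − nb)/(nR)
P + a n²/V² = 23.7 + (1.446)(4.85)²/(7.431)² = 24.316 atm
V − nb = 7.431 − (4.85)(0.03896) = 7.2420 L
T = (24.316)(7.2420)/((4.85)(0.08206)) = 442.5 K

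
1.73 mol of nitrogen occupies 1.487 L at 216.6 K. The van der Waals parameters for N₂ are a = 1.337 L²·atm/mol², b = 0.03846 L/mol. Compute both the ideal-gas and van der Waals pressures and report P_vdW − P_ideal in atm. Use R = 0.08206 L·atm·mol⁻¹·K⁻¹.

Ideal: P_ideal = nRT/V = (1.73)(0.08206)(216.6)/1.487 = 20.6788 atm
vdW: P = nRT/(V − nb) − a n²/V² = 30.7494/1.42046 − 4.00151/2.21117 = 21.6475 − 1.80968 = 19.8378 atm
ΔP = 19.8378 − 20.6788 = -0.841 atm

ΔP ≈ -0.841 atm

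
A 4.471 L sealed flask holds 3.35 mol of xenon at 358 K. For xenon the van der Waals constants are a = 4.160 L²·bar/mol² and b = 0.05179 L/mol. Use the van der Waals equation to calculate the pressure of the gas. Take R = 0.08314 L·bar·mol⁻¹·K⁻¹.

P = nRT/(V − nb) − a n²/V²
nRT/(V − nb) = (3.35)(0.08314)(358)/(4.471 − 3.35×0.05179) = 99.710/4.2975 = 23.202 bar
a n²/V² = (4.160)(3.35)²/(4.471)² = 2.3355 bar
P = 23.202 − 2.3355 = 20.87 bar

P ≈ 20.87 bar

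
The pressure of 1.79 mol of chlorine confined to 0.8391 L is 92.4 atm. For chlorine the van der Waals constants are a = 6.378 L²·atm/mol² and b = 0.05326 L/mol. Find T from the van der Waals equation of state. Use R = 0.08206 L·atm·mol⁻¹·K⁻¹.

T ≈ 614.8 K

T = (P + a n²/V²)(V − nb)/(nR)
P + a n²/V² = 92.4 + (6.378)(1.79)²/(0.8391)² = 121.42 atm
V − nb = 0.8391 − (1.79)(0.05326) = 0.74376 L
T = (121.42)(0.74376)/((1.79)(0.08206)) = 614.8 K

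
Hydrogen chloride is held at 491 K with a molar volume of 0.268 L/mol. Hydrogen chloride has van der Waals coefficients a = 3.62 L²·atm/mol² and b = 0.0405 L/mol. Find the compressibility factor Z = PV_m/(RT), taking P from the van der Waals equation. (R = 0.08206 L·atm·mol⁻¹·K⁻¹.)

P = RT/(V_m − b) − a/V_m² = (0.08206)(491)/(0.268 − 0.0405) − 3.62/(0.268)²
  = 40.291/0.22750 − 50.401 = 177.10 − 50.401 = 126.70 atm
Z = PV_m/(RT) = (126.70)(0.268)/((0.08206)(491)) = 33.956/40.291 = 0.8428

Z ≈ 0.8428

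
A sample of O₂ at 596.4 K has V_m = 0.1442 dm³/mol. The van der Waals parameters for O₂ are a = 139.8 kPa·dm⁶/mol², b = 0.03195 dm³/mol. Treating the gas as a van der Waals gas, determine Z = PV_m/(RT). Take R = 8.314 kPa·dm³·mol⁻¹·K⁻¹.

Z ≈ 1.089

P = RT/(V_m − b) − a/V_m² = (8.314)(596.4)/(0.1442 − 0.03195) − 139.8/(0.1442)²
  = 4958.5/0.11225 − 6723.2 = 44174 − 6723.2 = 37451 kPa
Z = PV_m/(RT) = (37451)(0.1442)/((8.314)(596.4)) = 5400.4/4958.5 = 1.089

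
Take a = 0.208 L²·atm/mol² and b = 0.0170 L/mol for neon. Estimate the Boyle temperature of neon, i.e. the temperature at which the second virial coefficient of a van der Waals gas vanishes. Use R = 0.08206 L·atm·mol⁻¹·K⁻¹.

For a van der Waals gas the second virial coefficient B₂ = b − a/(RT) vanishes at T_B = a/(Rb).
T_B = 0.208/(0.08206×0.0170) = 0.208/0.0013950 = 149.1 K

T_B ≈ 149.1 K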